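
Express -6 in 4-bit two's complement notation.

1. Binary of +6:  0110
2. Invert bits:     1001
3. Add 1:           1010

Answer: 1010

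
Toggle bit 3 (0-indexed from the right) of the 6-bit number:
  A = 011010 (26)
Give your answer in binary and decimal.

Mask = 1 << 3 = 001000
Bit 3 of A is 1; XOR with the mask flips it to 0.
  011010
^ 001000
--------
  010010

Answer: 010010 (18)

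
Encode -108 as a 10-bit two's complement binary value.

1. Binary of +108:  0001101100
2. Invert bits:     1110010011
3. Add 1:           1110010100

Answer: 1110010100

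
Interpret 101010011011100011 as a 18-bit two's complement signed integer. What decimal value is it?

MSB is 1, so the value is negative. Find the magnitude:
1. Invert bits:  010101100100011100
2. Add 1:        010101100100011101  = 88349
3. Apply sign:   -88349

Answer: -88349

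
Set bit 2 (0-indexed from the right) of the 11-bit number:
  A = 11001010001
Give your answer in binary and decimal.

Mask = 1 << 2 = 00000000100
Bit 2 of A is 0, so OR-ing with the mask flips it to 1.
  11001010001
| 00000000100
-------------
  11001010101

Answer: 11001010101 (1621)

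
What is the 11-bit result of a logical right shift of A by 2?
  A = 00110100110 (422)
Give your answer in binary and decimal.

Logical shift right by 2: drop the bottom 2 bit(s), prepend 2 zero(s) on the left.
  00110100110  ->  keep [001101001], discard [10], prepend 00
= 00001101001

Answer: 00001101001 (105)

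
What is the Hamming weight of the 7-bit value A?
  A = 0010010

0010010
1-bits at positions (from bit 0 = LSB): 1, 4
Count = 2

Answer: 2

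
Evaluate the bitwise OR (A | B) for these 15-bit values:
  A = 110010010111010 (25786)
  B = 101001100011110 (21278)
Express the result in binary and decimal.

Apply | to each column (1 where either bit is 1):
  110010010111010
| 101001100011110
-----------------
  111011110111110

Answer: 111011110111110 (30654)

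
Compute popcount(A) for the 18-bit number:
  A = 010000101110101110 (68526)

010000101110101110
1-bits at positions (from bit 0 = LSB): 1, 2, 3, 5, 7, 8, 9, 11, 16
Count = 9

Answer: 9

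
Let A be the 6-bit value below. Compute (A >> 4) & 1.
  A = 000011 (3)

Bit 4 is the 5th from the right.
  000011
   ^
That bit is 0.

Answer: 0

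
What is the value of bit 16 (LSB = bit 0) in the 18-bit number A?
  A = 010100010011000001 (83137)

Bit 16 is the 17th from the right.
  010100010011000001
   ^
That bit is 1.

Answer: 1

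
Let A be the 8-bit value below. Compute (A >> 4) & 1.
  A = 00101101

Bit 4 is the 5th from the right.
  00101101
     ^
That bit is 0.

Answer: 0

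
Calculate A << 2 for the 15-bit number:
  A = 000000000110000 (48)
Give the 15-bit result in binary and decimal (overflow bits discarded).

Shift left by 2: drop the top 2 bit(s), append 2 zero(s) on the right.
  000000000110000  ->  discard [00], keep [0000000110000], append 00
= 000000011000000

Answer: 000000011000000 (192)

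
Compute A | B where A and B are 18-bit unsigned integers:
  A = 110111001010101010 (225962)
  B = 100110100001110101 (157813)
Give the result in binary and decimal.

Apply | to each column (1 where either bit is 1):
  110111001010101010
| 100110100001110101
--------------------
  110111101011111111

Answer: 110111101011111111 (228095)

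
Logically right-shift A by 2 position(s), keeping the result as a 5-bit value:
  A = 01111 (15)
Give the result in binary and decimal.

Logical shift right by 2: drop the bottom 2 bit(s), prepend 2 zero(s) on the left.
  01111  ->  keep [011], discard [11], prepend 00
= 00011

Answer: 00011 (3)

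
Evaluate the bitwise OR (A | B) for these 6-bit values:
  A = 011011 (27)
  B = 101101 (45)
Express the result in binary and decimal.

Apply | to each column (1 where either bit is 1):
  011011
| 101101
--------
  111111

Answer: 111111 (63)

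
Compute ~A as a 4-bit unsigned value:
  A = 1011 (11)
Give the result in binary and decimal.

Flip each bit (0->1, 1->0):
  1011
  0100

Answer: 0100 (4)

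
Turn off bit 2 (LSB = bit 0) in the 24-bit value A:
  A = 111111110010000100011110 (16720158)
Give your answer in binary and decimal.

Mask = ~(1 << 2) = 111111111111111111111011
Bit 2 of A is 1, so AND-ing with the mask clears it to 0.
  111111110010000100011110
& 111111111111111111111011
--------------------------
  111111110010000100011010

Answer: 111111110010000100011010 (16720154)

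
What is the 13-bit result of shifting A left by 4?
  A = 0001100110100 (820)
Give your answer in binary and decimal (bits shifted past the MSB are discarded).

Shift left by 4: drop the top 4 bit(s), append 4 zero(s) on the right.
  0001100110100  ->  discard [0001], keep [100110100], append 0000
= 1001101000000

Answer: 1001101000000 (4928)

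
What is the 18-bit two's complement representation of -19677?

1. Binary of +19677:  000100110011011101
2. Invert bits:     111011001100100010
3. Add 1:           111011001100100011

Answer: 111011001100100011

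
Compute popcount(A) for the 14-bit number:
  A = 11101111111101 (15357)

11101111111101
1-bits at positions (from bit 0 = LSB): 0, 2, 3, 4, 5, 6, 7, 8, 9, 11, 12, 13
Count = 12

Answer: 12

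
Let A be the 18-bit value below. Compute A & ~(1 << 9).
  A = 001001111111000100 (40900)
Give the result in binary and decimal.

Mask = ~(1 << 9) = 111111110111111111
Bit 9 of A is 1, so AND-ing with the mask clears it to 0.
  001001111111000100
& 111111110111111111
--------------------
  001001110111000100

Answer: 001001110111000100 (40388)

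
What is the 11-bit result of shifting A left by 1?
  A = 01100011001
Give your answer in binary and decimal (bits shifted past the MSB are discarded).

Shift left by 1: drop the top 1 bit(s), append 1 zero(s) on the right.
  01100011001  ->  discard [0], keep [1100011001], append 0
= 11000110010

Answer: 11000110010 (1586)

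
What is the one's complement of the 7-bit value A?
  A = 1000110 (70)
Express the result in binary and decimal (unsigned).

Flip each bit (0->1, 1->0):
  1000110
  0111001

Answer: 0111001 (57)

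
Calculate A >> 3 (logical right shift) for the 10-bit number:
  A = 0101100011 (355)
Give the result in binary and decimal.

Logical shift right by 3: drop the bottom 3 bit(s), prepend 3 zero(s) on the left.
  0101100011  ->  keep [0101100], discard [011], prepend 000
= 0000101100

Answer: 0000101100 (44)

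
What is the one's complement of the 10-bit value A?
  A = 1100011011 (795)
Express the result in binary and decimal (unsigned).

Flip each bit (0->1, 1->0):
  1100011011
  0011100100

Answer: 0011100100 (228)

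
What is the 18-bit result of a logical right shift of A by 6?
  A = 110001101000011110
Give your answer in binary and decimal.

Logical shift right by 6: drop the bottom 6 bit(s), prepend 6 zero(s) on the left.
  110001101000011110  ->  keep [110001101000], discard [011110], prepend 000000
= 000000110001101000

Answer: 000000110001101000 (3176)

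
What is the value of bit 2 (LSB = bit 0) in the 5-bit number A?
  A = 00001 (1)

Bit 2 is the 3rd from the right.
  00001
    ^
That bit is 0.

Answer: 0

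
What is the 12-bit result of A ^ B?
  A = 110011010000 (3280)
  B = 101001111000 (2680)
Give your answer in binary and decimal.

Apply ^ to each column (1 where bits differ):
  110011010000
^ 101001111000
--------------
  011010101000

Answer: 011010101000 (1704)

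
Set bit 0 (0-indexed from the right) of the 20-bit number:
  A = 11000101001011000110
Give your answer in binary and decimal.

Mask = 1 << 0 = 00000000000000000001
Bit 0 of A is 0, so OR-ing with the mask flips it to 1.
  11000101001011000110
| 00000000000000000001
----------------------
  11000101001011000111

Answer: 11000101001011000111 (807623)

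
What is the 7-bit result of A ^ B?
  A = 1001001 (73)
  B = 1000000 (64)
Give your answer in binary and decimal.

Apply ^ to each column (1 where bits differ):
  1001001
^ 1000000
---------
  0001001

Answer: 0001001 (9)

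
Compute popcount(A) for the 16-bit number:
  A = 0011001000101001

0011001000101001
1-bits at positions (from bit 0 = LSB): 0, 3, 5, 9, 12, 13
Count = 6

Answer: 6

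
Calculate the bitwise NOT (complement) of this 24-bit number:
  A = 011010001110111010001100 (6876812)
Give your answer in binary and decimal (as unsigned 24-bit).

Flip each bit (0->1, 1->0):
  011010001110111010001100
  100101110001000101110011

Answer: 100101110001000101110011 (9900403)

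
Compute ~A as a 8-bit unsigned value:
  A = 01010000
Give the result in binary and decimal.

Flip each bit (0->1, 1->0):
  01010000
  10101111

Answer: 10101111 (175)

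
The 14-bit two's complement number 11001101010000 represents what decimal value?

MSB is 1, so the value is negative. Find the magnitude:
1. Invert bits:  00110010101111
2. Add 1:        00110010110000  = 3248
3. Apply sign:   -3248

Answer: -3248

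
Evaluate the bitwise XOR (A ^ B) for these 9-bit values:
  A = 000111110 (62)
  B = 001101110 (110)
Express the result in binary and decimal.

Apply ^ to each column (1 where bits differ):
  000111110
^ 001101110
-----------
  001010000

Answer: 001010000 (80)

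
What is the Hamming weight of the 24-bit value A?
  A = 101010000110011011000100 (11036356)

101010000110011011000100
1-bits at positions (from bit 0 = LSB): 2, 6, 7, 9, 10, 13, 14, 19, 21, 23
Count = 10

Answer: 10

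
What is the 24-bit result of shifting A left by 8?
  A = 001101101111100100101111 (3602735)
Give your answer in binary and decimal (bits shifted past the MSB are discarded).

Shift left by 8: drop the top 8 bit(s), append 8 zero(s) on the right.
  001101101111100100101111  ->  discard [00110110], keep [1111100100101111], append 00000000
= 111110010010111100000000

Answer: 111110010010111100000000 (16330496)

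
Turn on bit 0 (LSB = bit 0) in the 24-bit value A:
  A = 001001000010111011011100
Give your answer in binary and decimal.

Mask = 1 << 0 = 000000000000000000000001
Bit 0 of A is 0, so OR-ing with the mask flips it to 1.
  001001000010111011011100
| 000000000000000000000001
--------------------------
  001001000010111011011101

Answer: 001001000010111011011101 (2371293)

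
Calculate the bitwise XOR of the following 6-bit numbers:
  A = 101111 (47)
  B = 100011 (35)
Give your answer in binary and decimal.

Apply ^ to each column (1 where bits differ):
  101111
^ 100011
--------
  001100

Answer: 001100 (12)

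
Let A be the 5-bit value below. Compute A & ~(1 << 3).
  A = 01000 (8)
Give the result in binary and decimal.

Mask = ~(1 << 3) = 10111
Bit 3 of A is 1, so AND-ing with the mask clears it to 0.
  01000
& 10111
-------
  00000

Answer: 00000 (0)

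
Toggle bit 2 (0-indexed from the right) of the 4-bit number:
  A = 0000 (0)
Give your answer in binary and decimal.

Mask = 1 << 2 = 0100
Bit 2 of A is 0; XOR with the mask flips it to 1.
  0000
^ 0100
------
  0100

Answer: 0100 (4)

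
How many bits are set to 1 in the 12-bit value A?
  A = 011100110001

011100110001
1-bits at positions (from bit 0 = LSB): 0, 4, 5, 8, 9, 10
Count = 6

Answer: 6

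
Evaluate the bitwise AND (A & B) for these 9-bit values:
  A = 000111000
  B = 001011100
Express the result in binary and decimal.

Apply & to each column (1 only where both bits are 1):
  000111000
& 001011100
-----------
  000011000

Answer: 000011000 (24)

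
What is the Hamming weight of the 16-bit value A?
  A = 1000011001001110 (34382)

1000011001001110
1-bits at positions (from bit 0 = LSB): 1, 2, 3, 6, 9, 10, 15
Count = 7

Answer: 7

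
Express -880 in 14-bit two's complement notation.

1. Binary of +880:  00001101110000
2. Invert bits:     11110010001111
3. Add 1:           11110010010000

Answer: 11110010010000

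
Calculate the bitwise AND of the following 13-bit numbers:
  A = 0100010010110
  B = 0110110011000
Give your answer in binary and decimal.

Apply & to each column (1 only where both bits are 1):
  0100010010110
& 0110110011000
---------------
  0100010010000

Answer: 0100010010000 (2192)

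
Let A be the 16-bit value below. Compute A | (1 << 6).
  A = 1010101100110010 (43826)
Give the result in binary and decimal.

Mask = 1 << 6 = 0000000001000000
Bit 6 of A is 0, so OR-ing with the mask flips it to 1.
  1010101100110010
| 0000000001000000
------------------
  1010101101110010

Answer: 1010101101110010 (43890)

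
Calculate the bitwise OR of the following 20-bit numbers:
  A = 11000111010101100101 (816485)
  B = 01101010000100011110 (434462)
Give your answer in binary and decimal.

Apply | to each column (1 where either bit is 1):
  11000111010101100101
| 01101010000100011110
----------------------
  11101111010101111111

Answer: 11101111010101111111 (980351)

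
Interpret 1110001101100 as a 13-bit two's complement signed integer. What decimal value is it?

MSB is 1, so the value is negative. Find the magnitude:
1. Invert bits:  0001110010011
2. Add 1:        0001110010100  = 916
3. Apply sign:   -916

Answer: -916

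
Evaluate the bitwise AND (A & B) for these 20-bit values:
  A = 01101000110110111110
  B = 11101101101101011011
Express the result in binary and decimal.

Apply & to each column (1 only where both bits are 1):
  01101000110110111110
& 11101101101101011011
----------------------
  01101000100100011010

Answer: 01101000100100011010 (428314)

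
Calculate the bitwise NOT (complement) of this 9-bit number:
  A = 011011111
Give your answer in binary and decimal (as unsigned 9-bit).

Flip each bit (0->1, 1->0):
  011011111
  100100000

Answer: 100100000 (288)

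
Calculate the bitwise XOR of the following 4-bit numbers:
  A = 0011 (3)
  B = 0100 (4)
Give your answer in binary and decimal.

Apply ^ to each column (1 where bits differ):
  0011
^ 0100
------
  0111

Answer: 0111 (7)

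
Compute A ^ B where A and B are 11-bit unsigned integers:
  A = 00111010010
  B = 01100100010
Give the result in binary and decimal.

Apply ^ to each column (1 where bits differ):
  00111010010
^ 01100100010
-------------
  01011110000

Answer: 01011110000 (752)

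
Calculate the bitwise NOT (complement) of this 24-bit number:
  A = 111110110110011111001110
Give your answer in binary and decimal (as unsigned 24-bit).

Flip each bit (0->1, 1->0):
  111110110110011111001110
  000001001001100000110001

Answer: 000001001001100000110001 (301105)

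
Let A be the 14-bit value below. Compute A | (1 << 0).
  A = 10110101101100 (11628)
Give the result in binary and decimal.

Mask = 1 << 0 = 00000000000001
Bit 0 of A is 0, so OR-ing with the mask flips it to 1.
  10110101101100
| 00000000000001
----------------
  10110101101101

Answer: 10110101101101 (11629)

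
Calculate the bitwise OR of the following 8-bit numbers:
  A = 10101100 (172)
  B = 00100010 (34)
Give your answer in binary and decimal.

Apply | to each column (1 where either bit is 1):
  10101100
| 00100010
----------
  10101110

Answer: 10101110 (174)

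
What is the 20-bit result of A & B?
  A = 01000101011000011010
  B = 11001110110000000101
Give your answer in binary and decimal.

Apply & to each column (1 only where both bits are 1):
  01000101011000011010
& 11001110110000000101
----------------------
  01000100010000000000

Answer: 01000100010000000000 (279552)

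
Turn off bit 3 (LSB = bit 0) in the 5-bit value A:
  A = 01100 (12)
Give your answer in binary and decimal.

Mask = ~(1 << 3) = 10111
Bit 3 of A is 1, so AND-ing with the mask clears it to 0.
  01100
& 10111
-------
  00100

Answer: 00100 (4)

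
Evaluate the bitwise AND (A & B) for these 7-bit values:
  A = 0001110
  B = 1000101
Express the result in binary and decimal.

Apply & to each column (1 only where both bits are 1):
  0001110
& 1000101
---------
  0000100

Answer: 0000100 (4)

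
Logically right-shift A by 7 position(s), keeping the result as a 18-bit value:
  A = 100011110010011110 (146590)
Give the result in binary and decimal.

Logical shift right by 7: drop the bottom 7 bit(s), prepend 7 zero(s) on the left.
  100011110010011110  ->  keep [10001111001], discard [0011110], prepend 0000000
= 000000010001111001

Answer: 000000010001111001 (1145)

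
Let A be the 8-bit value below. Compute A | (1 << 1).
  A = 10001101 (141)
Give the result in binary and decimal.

Mask = 1 << 1 = 00000010
Bit 1 of A is 0, so OR-ing with the mask flips it to 1.
  10001101
| 00000010
----------
  10001111

Answer: 10001111 (143)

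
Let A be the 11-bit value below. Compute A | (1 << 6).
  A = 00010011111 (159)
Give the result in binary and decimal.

Mask = 1 << 6 = 00001000000
Bit 6 of A is 0, so OR-ing with the mask flips it to 1.
  00010011111
| 00001000000
-------------
  00011011111

Answer: 00011011111 (223)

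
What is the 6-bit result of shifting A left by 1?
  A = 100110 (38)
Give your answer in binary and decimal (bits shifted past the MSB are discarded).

Shift left by 1: drop the top 1 bit(s), append 1 zero(s) on the right.
  100110  ->  discard [1], keep [00110], append 0
= 001100

Answer: 001100 (12)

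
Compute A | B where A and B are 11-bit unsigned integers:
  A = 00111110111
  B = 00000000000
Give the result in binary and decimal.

Apply | to each column (1 where either bit is 1):
  00111110111
| 00000000000
-------------
  00111110111

Answer: 00111110111 (503)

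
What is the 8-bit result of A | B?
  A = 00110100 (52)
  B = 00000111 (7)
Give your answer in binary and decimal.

Apply | to each column (1 where either bit is 1):
  00110100
| 00000111
----------
  00110111

Answer: 00110111 (55)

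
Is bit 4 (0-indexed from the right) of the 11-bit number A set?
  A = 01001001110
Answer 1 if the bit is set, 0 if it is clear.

Bit 4 is the 5th from the right.
  01001001110
        ^
That bit is 0.

Answer: 0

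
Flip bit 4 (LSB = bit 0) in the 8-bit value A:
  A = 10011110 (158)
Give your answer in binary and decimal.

Mask = 1 << 4 = 00010000
Bit 4 of A is 1; XOR with the mask flips it to 0.
  10011110
^ 00010000
----------
  10001110

Answer: 10001110 (142)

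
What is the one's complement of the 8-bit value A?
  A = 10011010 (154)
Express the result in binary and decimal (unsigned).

Flip each bit (0->1, 1->0):
  10011010
  01100101

Answer: 01100101 (101)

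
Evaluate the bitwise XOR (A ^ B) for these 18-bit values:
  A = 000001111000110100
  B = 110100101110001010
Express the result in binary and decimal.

Apply ^ to each column (1 where bits differ):
  000001111000110100
^ 110100101110001010
--------------------
  110101010110111110

Answer: 110101010110111110 (218558)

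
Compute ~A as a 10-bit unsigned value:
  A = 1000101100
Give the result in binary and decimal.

Flip each bit (0->1, 1->0):
  1000101100
  0111010011

Answer: 0111010011 (467)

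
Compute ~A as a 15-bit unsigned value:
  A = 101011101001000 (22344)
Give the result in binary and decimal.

Flip each bit (0->1, 1->0):
  101011101001000
  010100010110111

Answer: 010100010110111 (10423)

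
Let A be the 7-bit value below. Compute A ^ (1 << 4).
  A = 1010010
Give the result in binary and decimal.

Mask = 1 << 4 = 0010000
Bit 4 of A is 1; XOR with the mask flips it to 0.
  1010010
^ 0010000
---------
  1000010

Answer: 1000010 (66)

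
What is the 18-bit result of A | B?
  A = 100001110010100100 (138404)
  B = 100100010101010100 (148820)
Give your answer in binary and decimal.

Apply | to each column (1 where either bit is 1):
  100001110010100100
| 100100010101010100
--------------------
  100101110111110100

Answer: 100101110111110100 (155124)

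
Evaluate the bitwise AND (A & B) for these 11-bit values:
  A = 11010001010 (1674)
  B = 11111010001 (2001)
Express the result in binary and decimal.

Apply & to each column (1 only where both bits are 1):
  11010001010
& 11111010001
-------------
  11010000000

Answer: 11010000000 (1664)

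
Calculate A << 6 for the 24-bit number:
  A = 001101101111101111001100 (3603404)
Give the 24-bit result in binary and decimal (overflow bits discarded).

Shift left by 6: drop the top 6 bit(s), append 6 zero(s) on the right.
  001101101111101111001100  ->  discard [001101], keep [101111101111001100], append 000000
= 101111101111001100000000

Answer: 101111101111001100000000 (12514048)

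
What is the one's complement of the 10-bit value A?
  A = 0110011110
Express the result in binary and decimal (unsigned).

Flip each bit (0->1, 1->0):
  0110011110
  1001100001

Answer: 1001100001 (609)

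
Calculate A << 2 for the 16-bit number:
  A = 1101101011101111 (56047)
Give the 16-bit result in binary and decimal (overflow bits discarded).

Shift left by 2: drop the top 2 bit(s), append 2 zero(s) on the right.
  1101101011101111  ->  discard [11], keep [01101011101111], append 00
= 0110101110111100

Answer: 0110101110111100 (27580)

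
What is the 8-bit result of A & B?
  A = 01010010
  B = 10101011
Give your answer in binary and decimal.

Apply & to each column (1 only where both bits are 1):
  01010010
& 10101011
----------
  00000010

Answer: 00000010 (2)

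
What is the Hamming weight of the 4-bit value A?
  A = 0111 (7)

0111
1-bits at positions (from bit 0 = LSB): 0, 1, 2
Count = 3

Answer: 3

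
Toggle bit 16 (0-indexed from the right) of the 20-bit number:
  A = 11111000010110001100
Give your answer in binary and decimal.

Mask = 1 << 16 = 00010000000000000000
Bit 16 of A is 1; XOR with the mask flips it to 0.
  11111000010110001100
^ 00010000000000000000
----------------------
  11101000010110001100

Answer: 11101000010110001100 (951692)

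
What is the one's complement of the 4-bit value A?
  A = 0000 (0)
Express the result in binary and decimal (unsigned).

Flip each bit (0->1, 1->0):
  0000
  1111

Answer: 1111 (15)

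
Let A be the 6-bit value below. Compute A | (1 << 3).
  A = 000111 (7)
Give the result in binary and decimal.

Mask = 1 << 3 = 001000
Bit 3 of A is 0, so OR-ing with the mask flips it to 1.
  000111
| 001000
--------
  001111

Answer: 001111 (15)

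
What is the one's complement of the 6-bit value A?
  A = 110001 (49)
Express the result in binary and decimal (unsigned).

Flip each bit (0->1, 1->0):
  110001
  001110

Answer: 001110 (14)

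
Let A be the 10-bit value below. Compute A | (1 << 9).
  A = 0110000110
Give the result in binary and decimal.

Mask = 1 << 9 = 1000000000
Bit 9 of A is 0, so OR-ing with the mask flips it to 1.
  0110000110
| 1000000000
------------
  1110000110

Answer: 1110000110 (902)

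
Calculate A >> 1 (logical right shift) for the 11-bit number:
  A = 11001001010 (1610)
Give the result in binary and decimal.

Logical shift right by 1: drop the bottom 1 bit(s), prepend 1 zero(s) on the left.
  11001001010  ->  keep [1100100101], discard [0], prepend 0
= 01100100101

Answer: 01100100101 (805)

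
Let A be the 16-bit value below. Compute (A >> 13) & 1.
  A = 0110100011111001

Bit 13 is the 14th from the right.
  0110100011111001
    ^
That bit is 1.

Answer: 1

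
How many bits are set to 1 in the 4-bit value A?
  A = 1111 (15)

1111
1-bits at positions (from bit 0 = LSB): 0, 1, 2, 3
Count = 4

Answer: 4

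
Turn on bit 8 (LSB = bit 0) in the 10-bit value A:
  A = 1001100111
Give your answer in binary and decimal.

Mask = 1 << 8 = 0100000000
Bit 8 of A is 0, so OR-ing with the mask flips it to 1.
  1001100111
| 0100000000
------------
  1101100111

Answer: 1101100111 (871)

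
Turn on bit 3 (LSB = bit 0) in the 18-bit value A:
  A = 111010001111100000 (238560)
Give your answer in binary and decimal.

Mask = 1 << 3 = 000000000000001000
Bit 3 of A is 0, so OR-ing with the mask flips it to 1.
  111010001111100000
| 000000000000001000
--------------------
  111010001111101000

Answer: 111010001111101000 (238568)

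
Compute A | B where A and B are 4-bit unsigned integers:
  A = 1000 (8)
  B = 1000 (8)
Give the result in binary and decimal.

Apply | to each column (1 where either bit is 1):
  1000
| 1000
------
  1000

Answer: 1000 (8)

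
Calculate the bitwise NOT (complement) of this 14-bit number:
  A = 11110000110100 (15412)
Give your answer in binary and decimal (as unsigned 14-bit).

Flip each bit (0->1, 1->0):
  11110000110100
  00001111001011

Answer: 00001111001011 (971)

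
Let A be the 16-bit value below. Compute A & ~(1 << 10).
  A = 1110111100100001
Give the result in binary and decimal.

Mask = ~(1 << 10) = 1111101111111111
Bit 10 of A is 1, so AND-ing with the mask clears it to 0.
  1110111100100001
& 1111101111111111
------------------
  1110101100100001

Answer: 1110101100100001 (60193)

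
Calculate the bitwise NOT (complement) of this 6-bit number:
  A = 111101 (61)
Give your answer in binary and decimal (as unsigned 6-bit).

Flip each bit (0->1, 1->0):
  111101
  000010

Answer: 000010 (2)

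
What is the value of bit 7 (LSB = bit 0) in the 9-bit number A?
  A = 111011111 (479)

Bit 7 is the 8th from the right.
  111011111
   ^
That bit is 1.

Answer: 1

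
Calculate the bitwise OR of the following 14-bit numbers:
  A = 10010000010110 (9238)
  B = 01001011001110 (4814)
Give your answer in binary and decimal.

Apply | to each column (1 where either bit is 1):
  10010000010110
| 01001011001110
----------------
  11011011011110

Answer: 11011011011110 (14046)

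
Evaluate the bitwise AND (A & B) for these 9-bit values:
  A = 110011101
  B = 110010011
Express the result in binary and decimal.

Apply & to each column (1 only where both bits are 1):
  110011101
& 110010011
-----------
  110010001

Answer: 110010001 (401)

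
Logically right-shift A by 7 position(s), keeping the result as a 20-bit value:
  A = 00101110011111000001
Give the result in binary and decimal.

Logical shift right by 7: drop the bottom 7 bit(s), prepend 7 zero(s) on the left.
  00101110011111000001  ->  keep [0010111001111], discard [1000001], prepend 0000000
= 00000000010111001111

Answer: 00000000010111001111 (1487)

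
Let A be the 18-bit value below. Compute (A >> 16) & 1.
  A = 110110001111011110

Bit 16 is the 17th from the right.
  110110001111011110
   ^
That bit is 1.

Answer: 1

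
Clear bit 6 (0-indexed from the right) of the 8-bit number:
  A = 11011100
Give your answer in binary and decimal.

Mask = ~(1 << 6) = 10111111
Bit 6 of A is 1, so AND-ing with the mask clears it to 0.
  11011100
& 10111111
----------
  10011100

Answer: 10011100 (156)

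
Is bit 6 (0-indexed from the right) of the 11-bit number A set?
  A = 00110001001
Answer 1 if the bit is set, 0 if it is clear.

Bit 6 is the 7th from the right.
  00110001001
      ^
That bit is 0.

Answer: 0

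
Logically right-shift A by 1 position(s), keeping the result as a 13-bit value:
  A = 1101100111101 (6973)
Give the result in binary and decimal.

Logical shift right by 1: drop the bottom 1 bit(s), prepend 1 zero(s) on the left.
  1101100111101  ->  keep [110110011110], discard [1], prepend 0
= 0110110011110

Answer: 0110110011110 (3486)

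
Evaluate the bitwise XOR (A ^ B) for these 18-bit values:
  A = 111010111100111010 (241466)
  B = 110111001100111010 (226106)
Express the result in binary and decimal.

Apply ^ to each column (1 where bits differ):
  111010111100111010
^ 110111001100111010
--------------------
  001101110000000000

Answer: 001101110000000000 (56320)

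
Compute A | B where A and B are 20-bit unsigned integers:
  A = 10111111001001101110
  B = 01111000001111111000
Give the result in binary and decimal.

Apply | to each column (1 where either bit is 1):
  10111111001001101110
| 01111000001111111000
----------------------
  11111111001111111110

Answer: 11111111001111111110 (1045502)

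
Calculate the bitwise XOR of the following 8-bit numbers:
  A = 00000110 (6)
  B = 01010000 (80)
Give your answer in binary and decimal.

Apply ^ to each column (1 where bits differ):
  00000110
^ 01010000
----------
  01010110

Answer: 01010110 (86)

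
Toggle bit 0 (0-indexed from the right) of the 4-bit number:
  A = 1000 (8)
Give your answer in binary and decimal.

Mask = 1 << 0 = 0001
Bit 0 of A is 0; XOR with the mask flips it to 1.
  1000
^ 0001
------
  1001

Answer: 1001 (9)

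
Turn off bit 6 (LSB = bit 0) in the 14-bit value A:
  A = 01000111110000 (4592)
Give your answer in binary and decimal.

Mask = ~(1 << 6) = 11111110111111
Bit 6 of A is 1, so AND-ing with the mask clears it to 0.
  01000111110000
& 11111110111111
----------------
  01000110110000

Answer: 01000110110000 (4528)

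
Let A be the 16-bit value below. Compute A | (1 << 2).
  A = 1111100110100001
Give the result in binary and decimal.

Mask = 1 << 2 = 0000000000000100
Bit 2 of A is 0, so OR-ing with the mask flips it to 1.
  1111100110100001
| 0000000000000100
------------------
  1111100110100101

Answer: 1111100110100101 (63909)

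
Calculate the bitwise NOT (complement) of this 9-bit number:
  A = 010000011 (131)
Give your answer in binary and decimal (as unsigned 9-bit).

Flip each bit (0->1, 1->0):
  010000011
  101111100

Answer: 101111100 (380)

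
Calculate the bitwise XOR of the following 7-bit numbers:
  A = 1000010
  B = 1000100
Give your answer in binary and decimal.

Apply ^ to each column (1 where bits differ):
  1000010
^ 1000100
---------
  0000110

Answer: 0000110 (6)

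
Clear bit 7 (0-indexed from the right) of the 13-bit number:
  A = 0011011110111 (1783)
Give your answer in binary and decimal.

Mask = ~(1 << 7) = 1111101111111
Bit 7 of A is 1, so AND-ing with the mask clears it to 0.
  0011011110111
& 1111101111111
---------------
  0011001110111

Answer: 0011001110111 (1655)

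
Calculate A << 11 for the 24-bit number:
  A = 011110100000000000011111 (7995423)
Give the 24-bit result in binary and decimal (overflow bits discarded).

Shift left by 11: drop the top 11 bit(s), append 11 zero(s) on the right.
  011110100000000000011111  ->  discard [01111010000], keep [0000000011111], append 00000000000
= 000000001111100000000000

Answer: 000000001111100000000000 (63488)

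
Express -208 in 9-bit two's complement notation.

1. Binary of +208:  011010000
2. Invert bits:     100101111
3. Add 1:           100110000

Answer: 100110000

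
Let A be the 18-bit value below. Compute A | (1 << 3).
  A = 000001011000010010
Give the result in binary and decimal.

Mask = 1 << 3 = 000000000000001000
Bit 3 of A is 0, so OR-ing with the mask flips it to 1.
  000001011000010010
| 000000000000001000
--------------------
  000001011000011010

Answer: 000001011000011010 (5658)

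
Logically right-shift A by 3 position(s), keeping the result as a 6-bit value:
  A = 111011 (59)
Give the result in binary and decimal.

Logical shift right by 3: drop the bottom 3 bit(s), prepend 3 zero(s) on the left.
  111011  ->  keep [111], discard [011], prepend 000
= 000111

Answer: 000111 (7)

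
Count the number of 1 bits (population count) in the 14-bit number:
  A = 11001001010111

11001001010111
1-bits at positions (from bit 0 = LSB): 0, 1, 2, 4, 6, 9, 12, 13
Count = 8

Answer: 8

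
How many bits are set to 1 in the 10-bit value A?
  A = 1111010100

1111010100
1-bits at positions (from bit 0 = LSB): 2, 4, 6, 7, 8, 9
Count = 6

Answer: 6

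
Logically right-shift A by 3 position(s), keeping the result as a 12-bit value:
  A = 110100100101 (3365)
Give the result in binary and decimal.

Logical shift right by 3: drop the bottom 3 bit(s), prepend 3 zero(s) on the left.
  110100100101  ->  keep [110100100], discard [101], prepend 000
= 000110100100

Answer: 000110100100 (420)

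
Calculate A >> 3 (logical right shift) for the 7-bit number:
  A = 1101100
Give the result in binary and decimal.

Logical shift right by 3: drop the bottom 3 bit(s), prepend 3 zero(s) on the left.
  1101100  ->  keep [1101], discard [100], prepend 000
= 0001101

Answer: 0001101 (13)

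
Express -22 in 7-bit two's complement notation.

1. Binary of +22:  0010110
2. Invert bits:     1101001
3. Add 1:           1101010

Answer: 1101010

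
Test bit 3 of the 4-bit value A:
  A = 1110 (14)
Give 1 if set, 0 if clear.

Bit 3 is the 4th from the right.
  1110
  ^
That bit is 1.

Answer: 1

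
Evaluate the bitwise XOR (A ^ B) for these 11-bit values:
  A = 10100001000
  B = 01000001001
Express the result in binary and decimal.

Apply ^ to each column (1 where bits differ):
  10100001000
^ 01000001001
-------------
  11100000001

Answer: 11100000001 (1793)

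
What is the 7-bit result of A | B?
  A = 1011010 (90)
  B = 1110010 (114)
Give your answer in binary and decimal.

Apply | to each column (1 where either bit is 1):
  1011010
| 1110010
---------
  1111010

Answer: 1111010 (122)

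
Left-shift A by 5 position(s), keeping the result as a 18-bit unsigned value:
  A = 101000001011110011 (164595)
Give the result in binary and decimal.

Shift left by 5: drop the top 5 bit(s), append 5 zero(s) on the right.
  101000001011110011  ->  discard [10100], keep [0001011110011], append 00000
= 000101111001100000

Answer: 000101111001100000 (24160)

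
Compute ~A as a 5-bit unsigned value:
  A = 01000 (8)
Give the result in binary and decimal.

Flip each bit (0->1, 1->0):
  01000
  10111

Answer: 10111 (23)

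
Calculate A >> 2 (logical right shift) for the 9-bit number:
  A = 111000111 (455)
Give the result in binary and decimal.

Logical shift right by 2: drop the bottom 2 bit(s), prepend 2 zero(s) on the left.
  111000111  ->  keep [1110001], discard [11], prepend 00
= 001110001

Answer: 001110001 (113)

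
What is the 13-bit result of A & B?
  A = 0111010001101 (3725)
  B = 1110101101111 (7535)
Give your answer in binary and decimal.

Apply & to each column (1 only where both bits are 1):
  0111010001101
& 1110101101111
---------------
  0110000001101

Answer: 0110000001101 (3085)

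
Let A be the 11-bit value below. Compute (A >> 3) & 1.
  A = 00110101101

Bit 3 is the 4th from the right.
  00110101101
         ^
That bit is 1.

Answer: 1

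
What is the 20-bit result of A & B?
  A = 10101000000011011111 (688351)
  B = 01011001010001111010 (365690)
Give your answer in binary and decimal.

Apply & to each column (1 only where both bits are 1):
  10101000000011011111
& 01011001010001111010
----------------------
  00001000000001011010

Answer: 00001000000001011010 (32858)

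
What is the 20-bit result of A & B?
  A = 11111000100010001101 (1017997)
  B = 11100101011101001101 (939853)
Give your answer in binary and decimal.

Apply & to each column (1 only where both bits are 1):
  11111000100010001101
& 11100101011101001101
----------------------
  11100000000000001101

Answer: 11100000000000001101 (917517)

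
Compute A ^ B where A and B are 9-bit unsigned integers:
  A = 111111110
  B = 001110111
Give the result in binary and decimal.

Apply ^ to each column (1 where bits differ):
  111111110
^ 001110111
-----------
  110001001

Answer: 110001001 (393)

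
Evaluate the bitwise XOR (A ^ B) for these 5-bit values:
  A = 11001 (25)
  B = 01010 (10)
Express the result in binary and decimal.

Apply ^ to each column (1 where bits differ):
  11001
^ 01010
-------
  10011

Answer: 10011 (19)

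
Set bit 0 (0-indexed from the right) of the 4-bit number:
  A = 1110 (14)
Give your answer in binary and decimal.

Mask = 1 << 0 = 0001
Bit 0 of A is 0, so OR-ing with the mask flips it to 1.
  1110
| 0001
------
  1111

Answer: 1111 (15)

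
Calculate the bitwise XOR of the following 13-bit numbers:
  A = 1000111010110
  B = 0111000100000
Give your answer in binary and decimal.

Apply ^ to each column (1 where bits differ):
  1000111010110
^ 0111000100000
---------------
  1111111110110

Answer: 1111111110110 (8182)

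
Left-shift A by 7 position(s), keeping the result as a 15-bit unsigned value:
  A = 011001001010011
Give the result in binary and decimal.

Shift left by 7: drop the top 7 bit(s), append 7 zero(s) on the right.
  011001001010011  ->  discard [0110010], keep [01010011], append 0000000
= 010100110000000

Answer: 010100110000000 (10624)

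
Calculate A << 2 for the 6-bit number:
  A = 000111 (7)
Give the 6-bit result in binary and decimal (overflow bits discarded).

Shift left by 2: drop the top 2 bit(s), append 2 zero(s) on the right.
  000111  ->  discard [00], keep [0111], append 00
= 011100

Answer: 011100 (28)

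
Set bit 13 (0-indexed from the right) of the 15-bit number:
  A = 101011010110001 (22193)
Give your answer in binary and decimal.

Mask = 1 << 13 = 010000000000000
Bit 13 of A is 0, so OR-ing with the mask flips it to 1.
  101011010110001
| 010000000000000
-----------------
  111011010110001

Answer: 111011010110001 (30385)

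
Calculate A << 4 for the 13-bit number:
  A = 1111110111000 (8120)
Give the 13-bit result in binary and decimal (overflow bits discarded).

Shift left by 4: drop the top 4 bit(s), append 4 zero(s) on the right.
  1111110111000  ->  discard [1111], keep [110111000], append 0000
= 1101110000000

Answer: 1101110000000 (7040)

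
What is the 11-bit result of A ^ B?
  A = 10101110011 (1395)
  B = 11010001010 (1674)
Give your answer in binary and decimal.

Apply ^ to each column (1 where bits differ):
  10101110011
^ 11010001010
-------------
  01111111001

Answer: 01111111001 (1017)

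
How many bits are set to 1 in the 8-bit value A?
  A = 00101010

00101010
1-bits at positions (from bit 0 = LSB): 1, 3, 5
Count = 3

Answer: 3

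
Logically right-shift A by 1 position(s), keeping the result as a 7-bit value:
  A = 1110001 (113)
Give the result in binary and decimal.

Logical shift right by 1: drop the bottom 1 bit(s), prepend 1 zero(s) on the left.
  1110001  ->  keep [111000], discard [1], prepend 0
= 0111000

Answer: 0111000 (56)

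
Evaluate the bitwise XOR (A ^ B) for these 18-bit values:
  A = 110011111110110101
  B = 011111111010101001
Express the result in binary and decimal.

Apply ^ to each column (1 where bits differ):
  110011111110110101
^ 011111111010101001
--------------------
  101100000100011100

Answer: 101100000100011100 (180508)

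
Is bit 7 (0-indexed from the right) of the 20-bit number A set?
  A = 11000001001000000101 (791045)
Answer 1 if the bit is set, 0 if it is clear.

Bit 7 is the 8th from the right.
  11000001001000000101
              ^
That bit is 0.

Answer: 0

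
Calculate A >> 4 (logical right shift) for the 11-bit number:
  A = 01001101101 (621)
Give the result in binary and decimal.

Logical shift right by 4: drop the bottom 4 bit(s), prepend 4 zero(s) on the left.
  01001101101  ->  keep [0100110], discard [1101], prepend 0000
= 00000100110

Answer: 00000100110 (38)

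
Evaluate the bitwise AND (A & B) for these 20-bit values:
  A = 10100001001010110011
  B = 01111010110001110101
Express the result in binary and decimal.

Apply & to each column (1 only where both bits are 1):
  10100001001010110011
& 01111010110001110101
----------------------
  00100000000000110001

Answer: 00100000000000110001 (131121)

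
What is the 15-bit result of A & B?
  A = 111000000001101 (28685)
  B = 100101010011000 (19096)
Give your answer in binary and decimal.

Apply & to each column (1 only where both bits are 1):
  111000000001101
& 100101010011000
-----------------
  100000000001000

Answer: 100000000001000 (16392)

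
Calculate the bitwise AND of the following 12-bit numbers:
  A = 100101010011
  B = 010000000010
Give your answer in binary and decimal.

Apply & to each column (1 only where both bits are 1):
  100101010011
& 010000000010
--------------
  000000000010

Answer: 000000000010 (2)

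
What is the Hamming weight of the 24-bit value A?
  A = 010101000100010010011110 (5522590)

010101000100010010011110
1-bits at positions (from bit 0 = LSB): 1, 2, 3, 4, 7, 10, 14, 18, 20, 22
Count = 10

Answer: 10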